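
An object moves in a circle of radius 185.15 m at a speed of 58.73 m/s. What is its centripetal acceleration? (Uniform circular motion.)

a_c = v²/r = 58.73²/185.15 = 3449.2129/185.15 = 18.63 m/s²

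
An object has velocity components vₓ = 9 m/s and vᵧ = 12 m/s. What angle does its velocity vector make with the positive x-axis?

θ = arctan(vᵧ/vₓ) = arctan(12/9) = 53.13°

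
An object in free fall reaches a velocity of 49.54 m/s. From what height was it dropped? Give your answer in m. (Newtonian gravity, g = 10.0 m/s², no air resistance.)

h = v² / (2g) = 49.54² / (2 × 10.0) = 122.7 m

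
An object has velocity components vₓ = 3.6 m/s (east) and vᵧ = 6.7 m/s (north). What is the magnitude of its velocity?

|v| = √(vₓ² + vᵧ²) = √(3.6² + 6.7²) = √(57.85) = 7.61 m/s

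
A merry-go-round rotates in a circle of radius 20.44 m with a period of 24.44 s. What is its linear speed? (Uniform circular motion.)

v = 2πr/T = 2π×20.44/24.44 = 5.25 m/s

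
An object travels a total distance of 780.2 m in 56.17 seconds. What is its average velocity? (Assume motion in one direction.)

v_avg = Δd / Δt = 780.2 / 56.17 = 13.89 m/s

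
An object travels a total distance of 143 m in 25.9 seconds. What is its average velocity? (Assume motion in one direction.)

v_avg = Δd / Δt = 143 / 25.9 = 5.52 m/s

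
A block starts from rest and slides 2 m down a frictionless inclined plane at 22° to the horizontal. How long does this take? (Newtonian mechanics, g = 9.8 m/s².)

a = g sin(θ) = 9.8 × sin(22°) = 3.6711 m/s²
t = √(2d/a) = √(2 × 2 / 3.6711) = 1.04 s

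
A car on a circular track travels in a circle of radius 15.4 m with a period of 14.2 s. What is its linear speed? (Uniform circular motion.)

v = 2πr/T = 2π×15.4/14.2 = 6.81 m/s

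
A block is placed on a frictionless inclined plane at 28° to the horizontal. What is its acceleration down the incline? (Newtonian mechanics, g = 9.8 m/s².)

a = g sin(θ) = 9.8 × sin(28°) = 9.8 × 0.4695 = 4.6 m/s²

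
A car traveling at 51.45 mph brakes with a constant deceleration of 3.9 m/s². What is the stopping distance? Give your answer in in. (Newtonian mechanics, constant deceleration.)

v₀ = 51.45 mph × 0.44704 = 23.0002 m/s
d = v₀² / (2a) = 23.0002² / (2 × 3.9) = 529.009 / 7.8 = 67.8217 m
d = 67.8217 m / 0.0254 = 2670 in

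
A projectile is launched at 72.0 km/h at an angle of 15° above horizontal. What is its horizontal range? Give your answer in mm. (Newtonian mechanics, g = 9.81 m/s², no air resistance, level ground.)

v₀ = 72.0 km/h × 0.2777777777777778 = 20.0 m/s
R = v₀² × sin(2θ) / g = 20.0² × sin(2 × 15°) / 9.81 = 400.0 × 0.5 / 9.81 = 20.3874 m
R = 20.3874 m / 0.001 = 20390 mm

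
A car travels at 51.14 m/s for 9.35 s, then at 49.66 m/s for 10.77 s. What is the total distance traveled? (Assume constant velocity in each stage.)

d₁ = v₁t₁ = 51.14 × 9.35 = 478.159 m
d₂ = v₂t₂ = 49.66 × 10.77 = 534.8382 m
d_total = 478.159 + 534.8382 = 1013.0 m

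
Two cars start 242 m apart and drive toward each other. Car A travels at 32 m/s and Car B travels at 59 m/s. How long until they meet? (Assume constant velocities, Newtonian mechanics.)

Combined speed: v_combined = 32 + 59 = 91 m/s
Time to meet: t = d/v_combined = 242/91 = 2.66 s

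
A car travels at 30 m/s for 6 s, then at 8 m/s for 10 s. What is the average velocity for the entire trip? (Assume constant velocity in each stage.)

d₁ = v₁t₁ = 30 × 6 = 180 m
d₂ = v₂t₂ = 8 × 10 = 80 m
d_total = 260 m, t_total = 16 s
v_avg = d_total/t_total = 260/16 = 16.25 m/s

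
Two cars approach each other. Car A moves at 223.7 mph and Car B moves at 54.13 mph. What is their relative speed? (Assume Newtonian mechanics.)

v_rel = v_A + v_B = 223.7 + 54.13 = 277.83 mph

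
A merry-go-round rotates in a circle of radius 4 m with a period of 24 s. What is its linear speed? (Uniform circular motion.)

v = 2πr/T = 2π×4/24 = 1.05 m/s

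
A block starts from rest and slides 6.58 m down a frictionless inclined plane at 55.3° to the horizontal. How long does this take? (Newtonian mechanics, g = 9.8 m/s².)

a = g sin(θ) = 9.8 × sin(55.3°) = 8.057 m/s²
t = √(2d/a) = √(2 × 6.58 / 8.057) = 1.28 s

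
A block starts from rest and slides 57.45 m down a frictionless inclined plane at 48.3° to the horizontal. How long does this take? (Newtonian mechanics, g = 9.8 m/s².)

a = g sin(θ) = 9.8 × sin(48.3°) = 7.3171 m/s²
t = √(2d/a) = √(2 × 57.45 / 7.3171) = 3.96 s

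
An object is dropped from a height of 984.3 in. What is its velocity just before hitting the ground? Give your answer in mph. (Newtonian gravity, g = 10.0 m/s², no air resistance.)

h = 984.3 in × 0.0254 = 25.0012 m
v = √(2gh) = √(2 × 10.0 × 25.0012) = 22.3612 m/s
v = 22.3612 m/s / 0.44704 = 50.02 mph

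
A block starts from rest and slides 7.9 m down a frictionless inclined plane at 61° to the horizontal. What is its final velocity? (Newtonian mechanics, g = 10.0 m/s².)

a = g sin(θ) = 10.0 × sin(61°) = 8.7462 m/s²
v = √(2ad) = √(2 × 8.7462 × 7.9) = 11.76 m/s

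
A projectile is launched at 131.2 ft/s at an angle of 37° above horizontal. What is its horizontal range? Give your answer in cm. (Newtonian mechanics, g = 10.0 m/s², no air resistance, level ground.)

v₀ = 131.2 ft/s × 0.3048 = 39.9898 m/s
R = v₀² × sin(2θ) / g = 39.9898² × sin(2 × 37°) / 10.0 = 1599.18 × 0.961262 / 10.0 = 153.723 m
R = 153.723 m / 0.01 = 15370 cm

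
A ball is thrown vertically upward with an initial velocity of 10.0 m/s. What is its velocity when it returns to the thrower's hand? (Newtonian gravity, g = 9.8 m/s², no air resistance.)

By conservation of energy (no air resistance), the ball returns to the throw height with the same speed as launch, but directed downward.
|v_ground| = v₀ = 10.0 m/s
v_ground = 10.0 m/s (downward)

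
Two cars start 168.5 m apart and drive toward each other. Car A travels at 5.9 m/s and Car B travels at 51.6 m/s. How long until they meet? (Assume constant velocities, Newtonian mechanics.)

Combined speed: v_combined = 5.9 + 51.6 = 57.5 m/s
Time to meet: t = d/v_combined = 168.5/57.5 = 2.93 s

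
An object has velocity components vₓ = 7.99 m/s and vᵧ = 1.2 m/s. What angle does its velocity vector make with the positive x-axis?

θ = arctan(vᵧ/vₓ) = arctan(1.2/7.99) = 8.54°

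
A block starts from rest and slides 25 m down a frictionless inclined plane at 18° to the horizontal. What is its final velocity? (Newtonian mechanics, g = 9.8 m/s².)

a = g sin(θ) = 9.8 × sin(18°) = 3.0284 m/s²
v = √(2ad) = √(2 × 3.0284 × 25) = 12.31 m/s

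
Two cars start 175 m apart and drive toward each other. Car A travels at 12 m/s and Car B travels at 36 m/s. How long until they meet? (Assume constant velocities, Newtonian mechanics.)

Combined speed: v_combined = 12 + 36 = 48 m/s
Time to meet: t = d/v_combined = 175/48 = 3.65 s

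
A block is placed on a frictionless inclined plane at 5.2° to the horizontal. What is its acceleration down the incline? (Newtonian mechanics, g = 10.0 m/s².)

a = g sin(θ) = 10.0 × sin(5.2°) = 10.0 × 0.0906 = 0.91 m/s²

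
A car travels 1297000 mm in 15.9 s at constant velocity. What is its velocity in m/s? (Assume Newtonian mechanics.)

d = 1297000 mm × 0.001 = 1297.0 m
v = d / t = 1297.0 / 15.9 = 81.57 m/s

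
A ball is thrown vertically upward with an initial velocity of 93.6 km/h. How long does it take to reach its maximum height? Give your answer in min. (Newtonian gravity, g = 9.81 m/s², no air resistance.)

v₀ = 93.6 km/h × 0.2777777777777778 = 26.0 m/s
t_up = v₀ / g = 26.0 / 9.81 = 2.65036 s
t_up = 2.65036 s / 60.0 = 0.04417 min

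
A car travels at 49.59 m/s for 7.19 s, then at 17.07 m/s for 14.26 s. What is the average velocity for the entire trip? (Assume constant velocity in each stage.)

d₁ = v₁t₁ = 49.59 × 7.19 = 356.5521 m
d₂ = v₂t₂ = 17.07 × 14.26 = 243.4182 m
d_total = 599.9703 m, t_total = 21.45 s
v_avg = d_total/t_total = 599.9703/21.45 = 27.97 m/s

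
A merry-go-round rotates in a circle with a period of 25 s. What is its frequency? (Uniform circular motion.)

f = 1/T = 1/25 = 0.04 Hz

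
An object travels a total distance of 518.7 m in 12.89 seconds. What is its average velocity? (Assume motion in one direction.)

v_avg = Δd / Δt = 518.7 / 12.89 = 40.24 m/s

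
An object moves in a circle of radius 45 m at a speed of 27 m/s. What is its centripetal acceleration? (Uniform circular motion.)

a_c = v²/r = 27²/45 = 729/45 = 16.2 m/s²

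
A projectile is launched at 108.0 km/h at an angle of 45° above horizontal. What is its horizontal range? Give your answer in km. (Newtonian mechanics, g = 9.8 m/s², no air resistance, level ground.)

v₀ = 108.0 km/h × 0.2777777777777778 = 30.0 m/s
R = v₀² × sin(2θ) / g = 30.0² × sin(2 × 45°) / 9.8 = 900.0 × 1.0 / 9.8 = 91.8367 m
R = 91.8367 m / 1000.0 = 0.09184 km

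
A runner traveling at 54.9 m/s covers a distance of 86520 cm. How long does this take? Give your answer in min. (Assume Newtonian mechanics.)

d = 86520 cm × 0.01 = 865.2 m
t = d / v = 865.2 / 54.9 = 15.7596 s
t = 15.7596 s / 60.0 = 0.2627 min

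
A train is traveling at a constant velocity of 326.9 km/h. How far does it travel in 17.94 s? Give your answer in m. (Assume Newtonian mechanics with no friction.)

v = 326.9 km/h × 0.2777777777777778 = 90.8056 m/s
d = v × t = 90.8056 × 17.94 = 1629 m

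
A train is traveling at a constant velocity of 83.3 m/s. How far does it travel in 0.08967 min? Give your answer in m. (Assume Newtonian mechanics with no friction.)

t = 0.08967 min × 60.0 = 5.3802 s
d = v × t = 83.3 × 5.3802 = 448.2 m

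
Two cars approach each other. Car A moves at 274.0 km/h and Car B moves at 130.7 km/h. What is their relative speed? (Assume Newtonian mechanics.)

v_rel = v_A + v_B = 274.0 + 130.7 = 404.7 km/h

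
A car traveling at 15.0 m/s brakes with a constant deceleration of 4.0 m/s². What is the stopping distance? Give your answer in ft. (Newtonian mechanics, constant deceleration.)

d = v₀² / (2a) = 15.0² / (2 × 4.0) = 225.0 / 8.0 = 28.125 m
d = 28.125 m / 0.3048 = 92.27 ft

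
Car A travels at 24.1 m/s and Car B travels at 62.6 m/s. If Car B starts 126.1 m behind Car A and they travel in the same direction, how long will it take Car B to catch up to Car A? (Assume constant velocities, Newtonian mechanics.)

Relative speed: v_rel = 62.6 - 24.1 = 38.5 m/s
Time to catch: t = d₀/v_rel = 126.1/38.5 = 3.28 s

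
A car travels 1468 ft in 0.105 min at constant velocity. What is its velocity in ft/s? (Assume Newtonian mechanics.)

d = 1468 ft × 0.3048 = 447.446 m
t = 0.105 min × 60.0 = 6.3 s
v = d / t = 447.446 / 6.3 = 71.0232 m/s
v = 71.0232 m/s / 0.3048 = 233.0 ft/s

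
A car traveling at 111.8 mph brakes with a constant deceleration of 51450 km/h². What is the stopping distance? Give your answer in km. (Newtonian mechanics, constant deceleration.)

v₀ = 111.8 mph × 0.44704 = 49.9791 m/s
a = 51450 km/h² × 7.716049382716049e-05 = 3.96991 m/s²
d = v₀² / (2a) = 49.9791² / (2 × 3.96991) = 2497.91 / 7.93982 = 314.605 m
d = 314.605 m / 1000.0 = 0.3146 km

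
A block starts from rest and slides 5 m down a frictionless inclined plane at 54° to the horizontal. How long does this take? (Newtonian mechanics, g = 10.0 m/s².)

a = g sin(θ) = 10.0 × sin(54°) = 8.0902 m/s²
t = √(2d/a) = √(2 × 5 / 8.0902) = 1.11 s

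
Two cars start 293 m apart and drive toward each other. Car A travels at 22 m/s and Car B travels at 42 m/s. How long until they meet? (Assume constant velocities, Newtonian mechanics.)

Combined speed: v_combined = 22 + 42 = 64 m/s
Time to meet: t = d/v_combined = 293/64 = 4.58 s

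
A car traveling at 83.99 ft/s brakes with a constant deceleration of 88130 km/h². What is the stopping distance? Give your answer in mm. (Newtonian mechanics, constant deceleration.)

v₀ = 83.99 ft/s × 0.3048 = 25.6002 m/s
a = 88130 km/h² × 7.716049382716049e-05 = 6.80015 m/s²
d = v₀² / (2a) = 25.6002² / (2 × 6.80015) = 655.37 / 13.6003 = 48.1879 m
d = 48.1879 m / 0.001 = 48190 mm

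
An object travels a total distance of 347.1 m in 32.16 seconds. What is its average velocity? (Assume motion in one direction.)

v_avg = Δd / Δt = 347.1 / 32.16 = 10.79 m/s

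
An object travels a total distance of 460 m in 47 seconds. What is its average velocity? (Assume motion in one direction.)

v_avg = Δd / Δt = 460 / 47 = 9.79 m/s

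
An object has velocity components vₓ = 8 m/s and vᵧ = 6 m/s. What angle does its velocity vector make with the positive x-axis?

θ = arctan(vᵧ/vₓ) = arctan(6/8) = 36.87°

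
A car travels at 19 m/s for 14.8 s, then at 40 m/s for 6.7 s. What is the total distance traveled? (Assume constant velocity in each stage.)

d₁ = v₁t₁ = 19 × 14.8 = 281.2 m
d₂ = v₂t₂ = 40 × 6.7 = 268.0 m
d_total = 281.2 + 268.0 = 549.2 m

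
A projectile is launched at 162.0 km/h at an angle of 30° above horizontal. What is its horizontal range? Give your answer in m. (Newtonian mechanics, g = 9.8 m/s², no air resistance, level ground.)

v₀ = 162.0 km/h × 0.2777777777777778 = 45.0 m/s
R = v₀² × sin(2θ) / g = 45.0² × sin(2 × 30°) / 9.8 = 2025.0 × 0.866025 / 9.8 = 178.9 m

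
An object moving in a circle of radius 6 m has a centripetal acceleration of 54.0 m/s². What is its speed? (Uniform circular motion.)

v = √(a_c × r) = √(54.0 × 6) = 18.0 m/s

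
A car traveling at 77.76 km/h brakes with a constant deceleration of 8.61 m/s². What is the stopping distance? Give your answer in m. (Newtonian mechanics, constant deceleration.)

v₀ = 77.76 km/h × 0.2777777777777778 = 21.6 m/s
d = v₀² / (2a) = 21.6² / (2 × 8.61) = 466.56 / 17.22 = 27.09 m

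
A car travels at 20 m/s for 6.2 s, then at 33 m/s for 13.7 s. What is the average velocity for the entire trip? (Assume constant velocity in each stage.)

d₁ = v₁t₁ = 20 × 6.2 = 124.0 m
d₂ = v₂t₂ = 33 × 13.7 = 452.1 m
d_total = 576.1 m, t_total = 19.9 s
v_avg = d_total/t_total = 576.1/19.9 = 28.95 m/s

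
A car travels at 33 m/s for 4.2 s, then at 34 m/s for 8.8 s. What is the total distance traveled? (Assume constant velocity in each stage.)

d₁ = v₁t₁ = 33 × 4.2 = 138.6 m
d₂ = v₂t₂ = 34 × 8.8 = 299.2 m
d_total = 138.6 + 299.2 = 437.8 m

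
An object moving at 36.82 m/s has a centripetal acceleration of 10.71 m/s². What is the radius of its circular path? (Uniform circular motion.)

r = v²/a_c = 36.82²/10.71 = 126.58 m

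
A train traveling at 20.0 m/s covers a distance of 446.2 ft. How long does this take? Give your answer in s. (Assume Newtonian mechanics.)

d = 446.2 ft × 0.3048 = 136.002 m
t = d / v = 136.002 / 20.0 = 6.8 s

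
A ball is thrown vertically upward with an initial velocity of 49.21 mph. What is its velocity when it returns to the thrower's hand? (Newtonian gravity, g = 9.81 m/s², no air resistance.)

By conservation of energy (no air resistance), the ball returns to the throw height with the same speed as launch, but directed downward.
|v_ground| = v₀ = 49.21 mph
v_ground = 49.21 mph (downward)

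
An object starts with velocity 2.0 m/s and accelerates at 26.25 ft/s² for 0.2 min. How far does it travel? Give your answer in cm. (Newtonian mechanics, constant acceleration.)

a = 26.25 ft/s² × 0.3048 = 8.001 m/s²
t = 0.2 min × 60.0 = 12.0 s
d = v₀ × t + ½ × a × t² = 2.0 × 12.0 + 0.5 × 8.001 × 12.0² = 600.072 m
d = 600.072 m / 0.01 = 60010 cm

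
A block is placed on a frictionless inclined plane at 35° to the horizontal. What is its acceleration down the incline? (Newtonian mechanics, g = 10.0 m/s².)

a = g sin(θ) = 10.0 × sin(35°) = 10.0 × 0.5736 = 5.74 m/s²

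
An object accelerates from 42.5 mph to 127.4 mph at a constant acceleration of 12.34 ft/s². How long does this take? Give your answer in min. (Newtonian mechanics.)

v₀ = 42.5 mph × 0.44704 = 18.9992 m/s
v = 127.4 mph × 0.44704 = 56.9529 m/s
a = 12.34 ft/s² × 0.3048 = 3.76123 m/s²
t = (v - v₀) / a = (56.9529 - 18.9992) / 3.76123 = 10.0908 s
t = 10.0908 s / 60.0 = 0.1682 min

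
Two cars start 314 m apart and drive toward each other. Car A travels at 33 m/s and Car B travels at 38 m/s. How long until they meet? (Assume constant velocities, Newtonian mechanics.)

Combined speed: v_combined = 33 + 38 = 71 m/s
Time to meet: t = d/v_combined = 314/71 = 4.42 s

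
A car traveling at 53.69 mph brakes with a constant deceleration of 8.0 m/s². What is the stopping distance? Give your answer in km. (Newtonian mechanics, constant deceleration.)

v₀ = 53.69 mph × 0.44704 = 24.0016 m/s
d = v₀² / (2a) = 24.0016² / (2 × 8.0) = 576.077 / 16.0 = 36.0048 m
d = 36.0048 m / 1000.0 = 0.036 km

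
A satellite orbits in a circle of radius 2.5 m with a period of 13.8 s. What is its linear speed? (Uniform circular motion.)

v = 2πr/T = 2π×2.5/13.8 = 1.14 m/s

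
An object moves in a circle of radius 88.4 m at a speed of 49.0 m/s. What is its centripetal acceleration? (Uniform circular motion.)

a_c = v²/r = 49.0²/88.4 = 2401.0/88.4 = 27.16 m/s²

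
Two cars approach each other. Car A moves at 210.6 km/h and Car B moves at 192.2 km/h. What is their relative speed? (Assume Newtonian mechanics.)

v_rel = v_A + v_B = 210.6 + 192.2 = 402.8 km/h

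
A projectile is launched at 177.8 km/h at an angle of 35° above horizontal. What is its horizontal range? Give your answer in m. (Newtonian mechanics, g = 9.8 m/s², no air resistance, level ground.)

v₀ = 177.8 km/h × 0.2777777777777778 = 49.3889 m/s
R = v₀² × sin(2θ) / g = 49.3889² × sin(2 × 35°) / 9.8 = 2439.26 × 0.939693 / 9.8 = 233.9 m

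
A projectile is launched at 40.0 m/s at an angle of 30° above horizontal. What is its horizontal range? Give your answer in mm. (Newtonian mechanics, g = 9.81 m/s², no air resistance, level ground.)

R = v₀² × sin(2θ) / g = 40.0² × sin(2 × 30°) / 9.81 = 1600.0 × 0.866025 / 9.81 = 141.248 m
R = 141.248 m / 0.001 = 141200 mm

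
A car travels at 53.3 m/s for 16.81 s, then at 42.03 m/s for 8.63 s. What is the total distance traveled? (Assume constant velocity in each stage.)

d₁ = v₁t₁ = 53.3 × 16.81 = 895.973 m
d₂ = v₂t₂ = 42.03 × 8.63 = 362.7189 m
d_total = 895.973 + 362.7189 = 1258.69 m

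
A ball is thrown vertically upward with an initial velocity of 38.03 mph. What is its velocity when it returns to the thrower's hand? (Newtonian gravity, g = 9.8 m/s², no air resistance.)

By conservation of energy (no air resistance), the ball returns to the throw height with the same speed as launch, but directed downward.
|v_ground| = v₀ = 38.03 mph
v_ground = 38.03 mph (downward)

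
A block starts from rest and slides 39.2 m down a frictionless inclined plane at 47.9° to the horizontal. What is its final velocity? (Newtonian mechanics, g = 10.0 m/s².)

a = g sin(θ) = 10.0 × sin(47.9°) = 7.4198 m/s²
v = √(2ad) = √(2 × 7.4198 × 39.2) = 24.12 m/s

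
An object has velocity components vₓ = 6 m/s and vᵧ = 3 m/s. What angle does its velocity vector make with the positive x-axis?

θ = arctan(vᵧ/vₓ) = arctan(3/6) = 26.57°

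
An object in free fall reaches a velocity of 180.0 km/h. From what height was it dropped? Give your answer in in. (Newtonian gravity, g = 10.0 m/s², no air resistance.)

v = 180.0 km/h × 0.2777777777777778 = 50.0 m/s
h = v² / (2g) = 50.0² / (2 × 10.0) = 125.0 m
h = 125.0 m / 0.0254 = 4921 in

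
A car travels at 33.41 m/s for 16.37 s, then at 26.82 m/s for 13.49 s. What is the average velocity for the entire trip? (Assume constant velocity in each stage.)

d₁ = v₁t₁ = 33.41 × 16.37 = 546.9217 m
d₂ = v₂t₂ = 26.82 × 13.49 = 361.8018 m
d_total = 908.7235 m, t_total = 29.86 s
v_avg = d_total/t_total = 908.7235/29.86 = 30.43 m/s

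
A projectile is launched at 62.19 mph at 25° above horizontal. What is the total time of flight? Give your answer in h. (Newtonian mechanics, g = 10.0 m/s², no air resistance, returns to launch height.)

v₀ = 62.19 mph × 0.44704 = 27.8014 m/s
T = 2 × v₀ × sin(θ) / g = 2 × 27.8014 × sin(25°) / 10.0 = 2 × 27.8014 × 0.422618 / 10.0 = 2.34987 s
T = 2.34987 s / 3600.0 = 0.0006527 h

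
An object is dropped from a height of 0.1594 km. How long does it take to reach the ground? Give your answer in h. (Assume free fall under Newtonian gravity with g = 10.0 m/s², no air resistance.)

h = 0.1594 km × 1000.0 = 159.4 m
t = √(2h/g) = √(2 × 159.4 / 10.0) = 5.64624 s
t = 5.64624 s / 3600.0 = 0.001568 h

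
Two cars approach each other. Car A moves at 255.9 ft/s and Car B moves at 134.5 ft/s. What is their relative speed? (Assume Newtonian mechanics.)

v_rel = v_A + v_B = 255.9 + 134.5 = 390.4 ft/s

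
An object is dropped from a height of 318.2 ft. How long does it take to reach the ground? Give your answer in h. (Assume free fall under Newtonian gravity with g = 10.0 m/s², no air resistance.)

h = 318.2 ft × 0.3048 = 96.9874 m
t = √(2h/g) = √(2 × 96.9874 / 10.0) = 4.40426 s
t = 4.40426 s / 3600.0 = 0.001223 h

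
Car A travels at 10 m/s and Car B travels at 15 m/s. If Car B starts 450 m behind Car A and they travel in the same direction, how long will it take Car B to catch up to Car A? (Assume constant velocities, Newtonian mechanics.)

Relative speed: v_rel = 15 - 10 = 5 m/s
Time to catch: t = d₀/v_rel = 450/5 = 90.0 s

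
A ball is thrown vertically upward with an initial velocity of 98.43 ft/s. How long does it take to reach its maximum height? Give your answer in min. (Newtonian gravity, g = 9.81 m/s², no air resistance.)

v₀ = 98.43 ft/s × 0.3048 = 30.0015 m/s
t_up = v₀ / g = 30.0015 / 9.81 = 3.05826 s
t_up = 3.05826 s / 60.0 = 0.05097 min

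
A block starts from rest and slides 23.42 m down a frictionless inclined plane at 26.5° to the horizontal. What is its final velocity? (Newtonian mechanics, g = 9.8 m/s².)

a = g sin(θ) = 9.8 × sin(26.5°) = 4.3727 m/s²
v = √(2ad) = √(2 × 4.3727 × 23.42) = 14.31 m/s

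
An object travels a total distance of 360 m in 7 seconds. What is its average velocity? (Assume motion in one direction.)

v_avg = Δd / Δt = 360 / 7 = 51.43 m/s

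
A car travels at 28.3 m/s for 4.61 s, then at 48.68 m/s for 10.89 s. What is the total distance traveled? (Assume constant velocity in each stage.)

d₁ = v₁t₁ = 28.3 × 4.61 = 130.463 m
d₂ = v₂t₂ = 48.68 × 10.89 = 530.1252 m
d_total = 130.463 + 530.1252 = 660.59 m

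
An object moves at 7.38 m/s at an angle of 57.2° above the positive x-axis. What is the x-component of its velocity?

vₓ = v cos(θ) = 7.38 × cos(57.2°) = 4.0 m/s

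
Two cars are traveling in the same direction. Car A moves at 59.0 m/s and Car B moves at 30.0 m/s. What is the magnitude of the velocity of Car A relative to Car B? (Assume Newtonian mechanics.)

v_rel = |v_A - v_B| = |59.0 - 30.0| = 29.0 m/s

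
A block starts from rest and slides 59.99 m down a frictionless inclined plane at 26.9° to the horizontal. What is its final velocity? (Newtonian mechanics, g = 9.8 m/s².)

a = g sin(θ) = 9.8 × sin(26.9°) = 4.4339 m/s²
v = √(2ad) = √(2 × 4.4339 × 59.99) = 23.06 m/s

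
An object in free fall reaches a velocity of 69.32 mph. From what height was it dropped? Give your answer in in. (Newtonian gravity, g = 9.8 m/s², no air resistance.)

v = 69.32 mph × 0.44704 = 30.9888 m/s
h = v² / (2g) = 30.9888² / (2 × 9.8) = 48.9952 m
h = 48.9952 m / 0.0254 = 1929 in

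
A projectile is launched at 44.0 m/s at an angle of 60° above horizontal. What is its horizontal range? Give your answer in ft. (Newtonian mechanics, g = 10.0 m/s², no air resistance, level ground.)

R = v₀² × sin(2θ) / g = 44.0² × sin(2 × 60°) / 10.0 = 1936.0 × 0.866025 / 10.0 = 167.662 m
R = 167.662 m / 0.3048 = 550.1 ft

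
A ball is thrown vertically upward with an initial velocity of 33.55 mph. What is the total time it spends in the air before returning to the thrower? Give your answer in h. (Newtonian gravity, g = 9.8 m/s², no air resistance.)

v₀ = 33.55 mph × 0.44704 = 14.9982 m/s
t_total = 2 × v₀ / g = 2 × 14.9982 / 9.8 = 3.06086 s
t_total = 3.06086 s / 3600.0 = 0.0008502 h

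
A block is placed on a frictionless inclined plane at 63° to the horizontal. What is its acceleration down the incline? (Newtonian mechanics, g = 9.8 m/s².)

a = g sin(θ) = 9.8 × sin(63°) = 9.8 × 0.891 = 8.73 m/s²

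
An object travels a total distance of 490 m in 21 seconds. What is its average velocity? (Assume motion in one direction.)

v_avg = Δd / Δt = 490 / 21 = 23.33 m/s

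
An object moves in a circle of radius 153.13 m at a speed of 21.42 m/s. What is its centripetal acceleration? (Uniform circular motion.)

a_c = v²/r = 21.42²/153.13 = 458.8164/153.13 = 3.0 m/s²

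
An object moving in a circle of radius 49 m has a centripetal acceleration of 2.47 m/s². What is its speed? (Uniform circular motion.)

v = √(a_c × r) = √(2.47 × 49) = 11.0 m/s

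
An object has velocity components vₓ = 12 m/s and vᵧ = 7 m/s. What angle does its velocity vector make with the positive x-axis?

θ = arctan(vᵧ/vₓ) = arctan(7/12) = 30.26°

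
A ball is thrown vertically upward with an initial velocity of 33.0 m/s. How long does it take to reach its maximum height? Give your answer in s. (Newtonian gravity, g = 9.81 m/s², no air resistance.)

t_up = v₀ / g = 33.0 / 9.81 = 3.364 s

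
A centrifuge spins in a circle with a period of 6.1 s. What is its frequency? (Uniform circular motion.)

f = 1/T = 1/6.1 = 0.1639 Hz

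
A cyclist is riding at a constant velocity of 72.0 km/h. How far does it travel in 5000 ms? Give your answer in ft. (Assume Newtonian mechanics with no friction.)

v = 72.0 km/h × 0.2777777777777778 = 20.0 m/s
t = 5000 ms × 0.001 = 5.0 s
d = v × t = 20.0 × 5.0 = 100.0 m
d = 100.0 m / 0.3048 = 328.1 ft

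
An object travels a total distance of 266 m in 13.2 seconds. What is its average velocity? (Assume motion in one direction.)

v_avg = Δd / Δt = 266 / 13.2 = 20.15 m/s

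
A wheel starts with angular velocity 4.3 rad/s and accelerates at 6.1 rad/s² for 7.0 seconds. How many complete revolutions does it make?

θ = ω₀t + ½αt² = 4.3×7.0 + ½×6.1×7.0² = 179.55 rad
Total revolutions = θ/(2π) = 179.55/(2π) = 28.58
Complete revolutions = ⌊28.58⌋ = 28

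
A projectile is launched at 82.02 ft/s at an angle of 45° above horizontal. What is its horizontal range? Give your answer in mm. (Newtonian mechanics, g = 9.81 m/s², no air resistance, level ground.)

v₀ = 82.02 ft/s × 0.3048 = 24.9997 m/s
R = v₀² × sin(2θ) / g = 24.9997² × sin(2 × 45°) / 9.81 = 624.985 × 1.0 / 9.81 = 63.709 m
R = 63.709 m / 0.001 = 63710 mm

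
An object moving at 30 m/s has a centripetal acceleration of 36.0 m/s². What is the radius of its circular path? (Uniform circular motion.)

r = v²/a_c = 30²/36.0 = 25.0 m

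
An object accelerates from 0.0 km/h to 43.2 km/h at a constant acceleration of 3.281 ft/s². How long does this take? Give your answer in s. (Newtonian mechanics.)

v₀ = 0.0 km/h × 0.2777777777777778 = 0.0 m/s
v = 43.2 km/h × 0.2777777777777778 = 12.0 m/s
a = 3.281 ft/s² × 0.3048 = 1.00005 m/s²
t = (v - v₀) / a = (12.0 - 0.0) / 1.00005 = 12.0 s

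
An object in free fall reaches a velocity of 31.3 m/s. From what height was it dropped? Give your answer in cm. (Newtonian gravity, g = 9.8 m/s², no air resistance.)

h = v² / (2g) = 31.3² / (2 × 9.8) = 49.9842 m
h = 49.9842 m / 0.01 = 4998 cm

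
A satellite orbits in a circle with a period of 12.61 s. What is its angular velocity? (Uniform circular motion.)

ω = 2π/T = 2π/12.61 = 0.4983 rad/s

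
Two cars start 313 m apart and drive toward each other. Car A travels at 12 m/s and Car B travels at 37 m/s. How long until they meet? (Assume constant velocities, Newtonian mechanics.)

Combined speed: v_combined = 12 + 37 = 49 m/s
Time to meet: t = d/v_combined = 313/49 = 6.39 s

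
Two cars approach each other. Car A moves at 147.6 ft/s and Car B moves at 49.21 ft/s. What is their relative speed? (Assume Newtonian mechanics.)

v_rel = v_A + v_B = 147.6 + 49.21 = 196.81 ft/s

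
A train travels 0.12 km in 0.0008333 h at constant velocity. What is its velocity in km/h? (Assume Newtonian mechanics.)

d = 0.12 km × 1000.0 = 120.0 m
t = 0.0008333 h × 3600.0 = 2.99988 s
v = d / t = 120.0 / 2.99988 = 40.0016 m/s
v = 40.0016 m/s / 0.2777777777777778 = 144.0 km/h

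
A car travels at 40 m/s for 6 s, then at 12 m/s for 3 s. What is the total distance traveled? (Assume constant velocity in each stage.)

d₁ = v₁t₁ = 40 × 6 = 240 m
d₂ = v₂t₂ = 12 × 3 = 36 m
d_total = 240 + 36 = 276 m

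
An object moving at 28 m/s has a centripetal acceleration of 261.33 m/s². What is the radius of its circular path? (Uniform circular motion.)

r = v²/a_c = 28²/261.33 = 3.0 m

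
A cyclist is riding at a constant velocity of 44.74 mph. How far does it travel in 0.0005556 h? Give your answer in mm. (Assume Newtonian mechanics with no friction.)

v = 44.74 mph × 0.44704 = 20.0006 m/s
t = 0.0005556 h × 3600.0 = 2.00016 s
d = v × t = 20.0006 × 2.00016 = 40.0044 m
d = 40.0044 m / 0.001 = 40000 mm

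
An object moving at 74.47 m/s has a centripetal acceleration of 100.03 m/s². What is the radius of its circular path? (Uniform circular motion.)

r = v²/a_c = 74.47²/100.03 = 55.44 m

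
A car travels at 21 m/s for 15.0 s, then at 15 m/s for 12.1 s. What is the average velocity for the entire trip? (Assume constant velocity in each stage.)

d₁ = v₁t₁ = 21 × 15.0 = 315.0 m
d₂ = v₂t₂ = 15 × 12.1 = 181.5 m
d_total = 496.5 m, t_total = 27.1 s
v_avg = d_total/t_total = 496.5/27.1 = 18.32 m/s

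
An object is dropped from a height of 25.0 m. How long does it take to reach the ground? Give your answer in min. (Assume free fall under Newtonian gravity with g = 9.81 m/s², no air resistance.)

t = √(2h/g) = √(2 × 25.0 / 9.81) = 2.25762 s
t = 2.25762 s / 60.0 = 0.03763 min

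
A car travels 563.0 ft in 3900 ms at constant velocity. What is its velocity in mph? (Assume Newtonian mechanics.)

d = 563.0 ft × 0.3048 = 171.602 m
t = 3900 ms × 0.001 = 3.9 s
v = d / t = 171.602 / 3.9 = 44.0005 m/s
v = 44.0005 m/s / 0.44704 = 98.43 mph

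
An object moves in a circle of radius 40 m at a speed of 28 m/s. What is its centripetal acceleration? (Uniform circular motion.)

a_c = v²/r = 28²/40 = 784/40 = 19.6 m/s²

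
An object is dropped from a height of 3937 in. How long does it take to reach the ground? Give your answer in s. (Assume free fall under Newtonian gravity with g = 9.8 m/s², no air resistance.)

h = 3937 in × 0.0254 = 99.9998 m
t = √(2h/g) = √(2 × 99.9998 / 9.8) = 4.518 s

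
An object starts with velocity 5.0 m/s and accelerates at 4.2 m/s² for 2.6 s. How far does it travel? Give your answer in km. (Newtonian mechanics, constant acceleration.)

d = v₀ × t + ½ × a × t² = 5.0 × 2.6 + 0.5 × 4.2 × 2.6² = 27.196 m
d = 27.196 m / 1000.0 = 0.0272 km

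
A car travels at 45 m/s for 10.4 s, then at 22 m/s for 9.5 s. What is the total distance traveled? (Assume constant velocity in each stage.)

d₁ = v₁t₁ = 45 × 10.4 = 468.0 m
d₂ = v₂t₂ = 22 × 9.5 = 209.0 m
d_total = 468.0 + 209.0 = 677.0 m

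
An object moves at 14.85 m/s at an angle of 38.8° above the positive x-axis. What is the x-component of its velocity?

vₓ = v cos(θ) = 14.85 × cos(38.8°) = 11.57 m/s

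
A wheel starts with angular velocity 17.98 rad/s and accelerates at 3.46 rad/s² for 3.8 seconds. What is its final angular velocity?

ω = ω₀ + αt = 17.98 + 3.46 × 3.8 = 31.13 rad/s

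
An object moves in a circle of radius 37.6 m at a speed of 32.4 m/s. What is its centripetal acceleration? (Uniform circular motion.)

a_c = v²/r = 32.4²/37.6 = 1049.76/37.6 = 27.92 m/s²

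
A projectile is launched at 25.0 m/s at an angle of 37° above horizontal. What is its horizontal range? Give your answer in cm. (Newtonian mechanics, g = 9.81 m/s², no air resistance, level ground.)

R = v₀² × sin(2θ) / g = 25.0² × sin(2 × 37°) / 9.81 = 625.0 × 0.961262 / 9.81 = 61.2425 m
R = 61.2425 m / 0.01 = 6124 cm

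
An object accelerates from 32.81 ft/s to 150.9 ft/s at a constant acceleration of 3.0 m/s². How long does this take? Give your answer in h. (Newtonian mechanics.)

v₀ = 32.81 ft/s × 0.3048 = 10.0005 m/s
v = 150.9 ft/s × 0.3048 = 45.9943 m/s
t = (v - v₀) / a = (45.9943 - 10.0005) / 3.0 = 11.9979 s
t = 11.9979 s / 3600.0 = 0.003333 h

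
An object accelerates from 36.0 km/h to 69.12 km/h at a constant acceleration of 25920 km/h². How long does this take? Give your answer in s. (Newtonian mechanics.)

v₀ = 36.0 km/h × 0.2777777777777778 = 10.0 m/s
v = 69.12 km/h × 0.2777777777777778 = 19.2 m/s
a = 25920 km/h² × 7.716049382716049e-05 = 2.0 m/s²
t = (v - v₀) / a = (19.2 - 10.0) / 2.0 = 4.6 s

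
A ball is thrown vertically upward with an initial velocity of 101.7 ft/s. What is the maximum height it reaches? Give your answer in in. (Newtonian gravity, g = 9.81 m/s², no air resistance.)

v₀ = 101.7 ft/s × 0.3048 = 30.9982 m/s
h_max = v₀² / (2g) = 30.9982² / (2 × 9.81) = 960.888 / 19.62 = 48.9749 m
h_max = 48.9749 m / 0.0254 = 1928 in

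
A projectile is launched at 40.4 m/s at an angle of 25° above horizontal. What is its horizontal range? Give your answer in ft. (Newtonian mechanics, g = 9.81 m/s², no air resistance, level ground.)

R = v₀² × sin(2θ) / g = 40.4² × sin(2 × 25°) / 9.81 = 1632.16 × 0.7660444 / 9.81 = 127.4523 m
R = 127.4523 m / 0.3048 = 418.2 ft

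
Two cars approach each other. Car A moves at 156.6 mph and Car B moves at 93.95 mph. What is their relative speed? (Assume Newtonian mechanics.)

v_rel = v_A + v_B = 156.6 + 93.95 = 250.55 mph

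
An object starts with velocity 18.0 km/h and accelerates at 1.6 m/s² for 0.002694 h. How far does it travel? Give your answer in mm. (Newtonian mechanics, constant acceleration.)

v₀ = 18.0 km/h × 0.2777777777777778 = 5.0 m/s
t = 0.002694 h × 3600.0 = 9.6984 s
d = v₀ × t + ½ × a × t² = 5.0 × 9.6984 + 0.5 × 1.6 × 9.6984² = 123.739 m
d = 123.739 m / 0.001 = 123700 mm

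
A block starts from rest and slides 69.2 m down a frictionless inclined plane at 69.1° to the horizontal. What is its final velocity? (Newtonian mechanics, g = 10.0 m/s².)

a = g sin(θ) = 10.0 × sin(69.1°) = 9.342 m/s²
v = √(2ad) = √(2 × 9.342 × 69.2) = 35.96 m/s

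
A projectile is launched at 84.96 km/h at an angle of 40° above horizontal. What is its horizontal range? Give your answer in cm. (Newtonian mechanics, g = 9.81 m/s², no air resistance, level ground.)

v₀ = 84.96 km/h × 0.2777777777777778 = 23.6 m/s
R = v₀² × sin(2θ) / g = 23.6² × sin(2 × 40°) / 9.81 = 556.96 × 0.984808 / 9.81 = 55.9122 m
R = 55.9122 m / 0.01 = 5591 cm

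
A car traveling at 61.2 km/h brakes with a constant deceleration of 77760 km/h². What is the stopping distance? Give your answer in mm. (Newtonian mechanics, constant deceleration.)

v₀ = 61.2 km/h × 0.2777777777777778 = 17.0 m/s
a = 77760 km/h² × 7.716049382716049e-05 = 6.0 m/s²
d = v₀² / (2a) = 17.0² / (2 × 6.0) = 289.0 / 12.0 = 24.0833 m
d = 24.0833 m / 0.001 = 24080 mm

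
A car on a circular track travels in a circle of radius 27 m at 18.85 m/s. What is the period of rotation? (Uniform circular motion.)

T = 2πr/v = 2π×27/18.85 = 9.0 s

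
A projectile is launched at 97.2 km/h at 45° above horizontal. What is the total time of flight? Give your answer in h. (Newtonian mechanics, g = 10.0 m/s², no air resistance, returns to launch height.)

v₀ = 97.2 km/h × 0.2777777777777778 = 27.0 m/s
T = 2 × v₀ × sin(θ) / g = 2 × 27.0 × sin(45°) / 10.0 = 2 × 27.0 × 0.707107 / 10.0 = 3.81838 s
T = 3.81838 s / 3600.0 = 0.001061 h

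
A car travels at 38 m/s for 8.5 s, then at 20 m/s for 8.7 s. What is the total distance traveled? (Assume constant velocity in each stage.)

d₁ = v₁t₁ = 38 × 8.5 = 323.0 m
d₂ = v₂t₂ = 20 × 8.7 = 174.0 m
d_total = 323.0 + 174.0 = 497.0 m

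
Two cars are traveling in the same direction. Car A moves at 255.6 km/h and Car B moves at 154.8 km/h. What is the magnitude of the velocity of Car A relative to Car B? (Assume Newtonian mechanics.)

v_rel = |v_A - v_B| = |255.6 - 154.8| = 100.8 km/h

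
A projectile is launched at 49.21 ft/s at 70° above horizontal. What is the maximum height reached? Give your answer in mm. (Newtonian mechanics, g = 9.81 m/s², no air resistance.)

v₀ = 49.21 ft/s × 0.3048 = 14.9992 m/s
H = v₀² × sin²(θ) / (2g) = 14.9992² × sin(70°)² / (2 × 9.81) = 224.976 × 0.883022 / 19.62 = 10.1253 m
H = 10.1253 m / 0.001 = 10130 mm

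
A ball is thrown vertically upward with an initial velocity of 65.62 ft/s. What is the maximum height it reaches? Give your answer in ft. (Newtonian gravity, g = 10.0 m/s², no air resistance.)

v₀ = 65.62 ft/s × 0.3048 = 20.001 m/s
h_max = v₀² / (2g) = 20.001² / (2 × 10.0) = 400.04 / 20.0 = 20.002 m
h_max = 20.002 m / 0.3048 = 65.62 ft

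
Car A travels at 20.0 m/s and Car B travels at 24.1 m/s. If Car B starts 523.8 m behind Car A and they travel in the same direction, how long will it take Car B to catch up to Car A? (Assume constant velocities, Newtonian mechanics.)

Relative speed: v_rel = 24.1 - 20.0 = 4.1 m/s
Time to catch: t = d₀/v_rel = 523.8/4.1 = 127.76 s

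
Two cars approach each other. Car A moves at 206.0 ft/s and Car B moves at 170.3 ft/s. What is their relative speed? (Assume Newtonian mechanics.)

v_rel = v_A + v_B = 206.0 + 170.3 = 376.3 ft/s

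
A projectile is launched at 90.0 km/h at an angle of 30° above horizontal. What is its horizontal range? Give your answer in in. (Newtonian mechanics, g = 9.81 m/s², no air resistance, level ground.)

v₀ = 90.0 km/h × 0.2777777777777778 = 25.0 m/s
R = v₀² × sin(2θ) / g = 25.0² × sin(2 × 30°) / 9.81 = 625.0 × 0.866025 / 9.81 = 55.1749 m
R = 55.1749 m / 0.0254 = 2172 in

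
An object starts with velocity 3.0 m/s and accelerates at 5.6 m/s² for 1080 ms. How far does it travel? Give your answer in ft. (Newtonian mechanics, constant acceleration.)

t = 1080 ms × 0.001 = 1.08 s
d = v₀ × t + ½ × a × t² = 3.0 × 1.08 + 0.5 × 5.6 × 1.08² = 6.50592 m
d = 6.50592 m / 0.3048 = 21.34 ft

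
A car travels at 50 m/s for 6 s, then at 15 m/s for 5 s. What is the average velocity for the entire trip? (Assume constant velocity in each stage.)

d₁ = v₁t₁ = 50 × 6 = 300 m
d₂ = v₂t₂ = 15 × 5 = 75 m
d_total = 375 m, t_total = 11 s
v_avg = d_total/t_total = 375/11 = 34.09 m/s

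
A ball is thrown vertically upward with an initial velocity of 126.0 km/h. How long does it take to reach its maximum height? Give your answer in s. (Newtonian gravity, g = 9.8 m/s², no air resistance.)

v₀ = 126.0 km/h × 0.2777777777777778 = 35.0 m/s
t_up = v₀ / g = 35.0 / 9.8 = 3.571 s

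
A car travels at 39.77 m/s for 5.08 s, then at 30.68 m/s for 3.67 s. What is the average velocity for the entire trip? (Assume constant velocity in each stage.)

d₁ = v₁t₁ = 39.77 × 5.08 = 202.0316 m
d₂ = v₂t₂ = 30.68 × 3.67 = 112.5956 m
d_total = 314.6272 m, t_total = 8.75 s
v_avg = d_total/t_total = 314.6272/8.75 = 35.96 m/s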